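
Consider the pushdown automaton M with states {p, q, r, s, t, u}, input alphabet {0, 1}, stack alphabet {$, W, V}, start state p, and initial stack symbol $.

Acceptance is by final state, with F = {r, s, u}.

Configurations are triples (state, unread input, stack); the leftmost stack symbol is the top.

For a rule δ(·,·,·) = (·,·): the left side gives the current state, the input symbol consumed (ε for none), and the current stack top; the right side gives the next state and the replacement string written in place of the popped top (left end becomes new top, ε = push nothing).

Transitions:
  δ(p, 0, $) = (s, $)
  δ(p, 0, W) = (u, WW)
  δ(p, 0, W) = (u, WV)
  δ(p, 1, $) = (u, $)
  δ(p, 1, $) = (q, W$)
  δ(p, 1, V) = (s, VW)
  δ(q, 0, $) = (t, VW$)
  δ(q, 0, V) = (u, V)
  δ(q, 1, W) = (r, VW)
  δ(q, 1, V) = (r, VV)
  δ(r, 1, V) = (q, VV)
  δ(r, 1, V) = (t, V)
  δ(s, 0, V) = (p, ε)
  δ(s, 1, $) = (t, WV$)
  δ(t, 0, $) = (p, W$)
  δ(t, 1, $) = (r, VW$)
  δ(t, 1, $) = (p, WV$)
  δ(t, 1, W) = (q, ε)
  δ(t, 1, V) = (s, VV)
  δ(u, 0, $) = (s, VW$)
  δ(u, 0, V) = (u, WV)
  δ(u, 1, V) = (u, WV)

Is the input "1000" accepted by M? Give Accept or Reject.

One accepting computation: (p, 1000, $) ⊢ (u, 000, $) ⊢ (s, 00, VW$) ⊢ (p, 0, W$) ⊢ (u, ε, WW$)
All input consumed and state u ∈ F.

Accept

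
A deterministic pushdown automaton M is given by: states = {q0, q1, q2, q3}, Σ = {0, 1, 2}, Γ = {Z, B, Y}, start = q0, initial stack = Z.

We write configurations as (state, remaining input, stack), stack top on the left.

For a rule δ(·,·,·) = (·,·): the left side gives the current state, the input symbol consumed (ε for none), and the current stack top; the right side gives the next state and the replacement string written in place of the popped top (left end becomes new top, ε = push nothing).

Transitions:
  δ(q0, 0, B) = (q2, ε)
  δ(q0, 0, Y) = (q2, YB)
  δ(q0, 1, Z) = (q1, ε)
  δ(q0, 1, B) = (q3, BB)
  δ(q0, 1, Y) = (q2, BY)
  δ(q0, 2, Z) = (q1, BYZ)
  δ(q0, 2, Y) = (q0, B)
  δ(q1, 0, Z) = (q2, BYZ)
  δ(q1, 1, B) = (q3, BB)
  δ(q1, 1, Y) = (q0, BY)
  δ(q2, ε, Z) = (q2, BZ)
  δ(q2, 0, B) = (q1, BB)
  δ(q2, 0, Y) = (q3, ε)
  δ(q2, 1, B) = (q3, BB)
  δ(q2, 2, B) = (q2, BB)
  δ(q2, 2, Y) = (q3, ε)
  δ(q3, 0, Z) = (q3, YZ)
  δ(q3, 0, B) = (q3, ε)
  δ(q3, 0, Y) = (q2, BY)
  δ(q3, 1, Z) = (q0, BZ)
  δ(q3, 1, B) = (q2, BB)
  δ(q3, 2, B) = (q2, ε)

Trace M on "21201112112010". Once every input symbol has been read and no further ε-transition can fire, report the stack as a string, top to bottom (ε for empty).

BBBBBBBBYZ

(q0, 21201112112010, Z) ⊢ (q1, 1201112112010, BYZ) ⊢ (q3, 201112112010, BBYZ) ⊢ (q2, 01112112010, BYZ) ⊢ (q1, 1112112010, BBYZ) ⊢ (q3, 112112010, BBBYZ) ⊢ (q2, 12112010, BBBBYZ) ⊢ (q3, 2112010, BBBBBYZ) ⊢ (q2, 112010, BBBBYZ) ⊢ (q3, 12010, BBBBBYZ) ⊢ (q2, 2010, BBBBBBYZ) ⊢ (q2, 010, BBBBBBBYZ) ⊢ (q1, 10, BBBBBBBBYZ) ⊢ (q3, 0, BBBBBBBBBYZ) ⊢ (q3, ε, BBBBBBBBYZ)
All input consumed in state q3 with stack BBBBBBBBYZ.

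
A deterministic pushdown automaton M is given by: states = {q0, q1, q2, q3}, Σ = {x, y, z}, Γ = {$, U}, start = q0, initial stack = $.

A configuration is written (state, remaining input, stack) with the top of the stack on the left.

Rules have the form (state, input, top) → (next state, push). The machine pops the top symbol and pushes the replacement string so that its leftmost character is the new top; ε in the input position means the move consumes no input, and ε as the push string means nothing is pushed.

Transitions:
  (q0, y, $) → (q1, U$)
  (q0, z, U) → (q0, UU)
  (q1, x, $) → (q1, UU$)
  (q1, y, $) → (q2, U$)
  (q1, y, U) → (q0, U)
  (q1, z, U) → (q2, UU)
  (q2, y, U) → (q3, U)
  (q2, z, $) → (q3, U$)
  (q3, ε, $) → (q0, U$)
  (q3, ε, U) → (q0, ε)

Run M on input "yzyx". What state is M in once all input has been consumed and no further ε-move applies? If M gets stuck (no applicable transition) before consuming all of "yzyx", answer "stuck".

stuck

(q0, yzyx, $) ⊢ (q1, zyx, U$) ⊢ (q2, yx, UU$) ⊢ (q3, x, UU$) ⊢ (q0, x, U$)
No transition for (q0, x, top U); M blocks with input x remaining.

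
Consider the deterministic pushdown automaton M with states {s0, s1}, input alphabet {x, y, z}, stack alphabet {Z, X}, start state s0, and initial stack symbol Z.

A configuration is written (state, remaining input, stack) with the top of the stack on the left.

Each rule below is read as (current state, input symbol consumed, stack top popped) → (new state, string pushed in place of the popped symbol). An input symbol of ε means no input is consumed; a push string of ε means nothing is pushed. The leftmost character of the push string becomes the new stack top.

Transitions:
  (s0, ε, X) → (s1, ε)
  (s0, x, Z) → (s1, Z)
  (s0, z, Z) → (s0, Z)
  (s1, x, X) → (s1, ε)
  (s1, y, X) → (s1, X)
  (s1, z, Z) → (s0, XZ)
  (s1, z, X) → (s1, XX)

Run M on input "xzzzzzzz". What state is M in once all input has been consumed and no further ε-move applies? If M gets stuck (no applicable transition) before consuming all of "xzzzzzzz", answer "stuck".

(s0, xzzzzzzz, Z)
  read x, top Z: go to s1, push Z → (s1, zzzzzzz, Z)
  read z, top Z: go to s0, push XZ → (s0, zzzzzz, XZ)
  ε-move, top X: go to s1, push ε → (s1, zzzzzz, Z)
  read z, top Z: go to s0, push XZ → (s0, zzzzz, XZ)
  ε-move, top X: go to s1, push ε → (s1, zzzzz, Z)
  read z, top Z: go to s0, push XZ → (s0, zzzz, XZ)
  ε-move, top X: go to s1, push ε → (s1, zzzz, Z)
  read z, top Z: go to s0, push XZ → (s0, zzz, XZ)
  ε-move, top X: go to s1, push ε → (s1, zzz, Z)
  read z, top Z: go to s0, push XZ → (s0, zz, XZ)
  ε-move, top X: go to s1, push ε → (s1, zz, Z)
  read z, top Z: go to s0, push XZ → (s0, z, XZ)
  ε-move, top X: go to s1, push ε → (s1, z, Z)
  read z, top Z: go to s0, push XZ → (s0, ε, XZ)
  ε-move, top X: go to s1, push ε → (s1, ε, Z)
All input consumed; M is in state s1.

s1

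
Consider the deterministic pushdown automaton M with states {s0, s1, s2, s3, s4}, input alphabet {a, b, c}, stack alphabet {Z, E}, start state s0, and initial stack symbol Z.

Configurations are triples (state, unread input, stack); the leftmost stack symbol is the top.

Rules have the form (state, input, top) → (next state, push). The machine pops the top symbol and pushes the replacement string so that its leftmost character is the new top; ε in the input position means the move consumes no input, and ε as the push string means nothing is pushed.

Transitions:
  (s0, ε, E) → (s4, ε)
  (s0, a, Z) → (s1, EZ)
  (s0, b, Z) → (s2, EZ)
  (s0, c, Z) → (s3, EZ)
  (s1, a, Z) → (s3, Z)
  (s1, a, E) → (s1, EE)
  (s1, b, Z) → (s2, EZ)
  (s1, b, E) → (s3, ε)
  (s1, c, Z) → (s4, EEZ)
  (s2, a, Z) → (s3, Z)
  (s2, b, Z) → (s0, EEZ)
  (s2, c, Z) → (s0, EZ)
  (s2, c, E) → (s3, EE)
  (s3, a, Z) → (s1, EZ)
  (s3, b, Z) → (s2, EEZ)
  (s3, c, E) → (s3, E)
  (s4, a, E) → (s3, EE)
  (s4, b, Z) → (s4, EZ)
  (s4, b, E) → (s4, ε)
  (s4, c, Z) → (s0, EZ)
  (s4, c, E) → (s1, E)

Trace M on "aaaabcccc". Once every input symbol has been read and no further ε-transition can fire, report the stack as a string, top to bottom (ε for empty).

(s0, aaaabcccc, Z) ⊢ (s1, aaabcccc, EZ) ⊢ (s1, aabcccc, EEZ) ⊢ (s1, abcccc, EEEZ) ⊢ (s1, bcccc, EEEEZ) ⊢ (s3, cccc, EEEZ) ⊢ (s3, ccc, EEEZ) ⊢ (s3, cc, EEEZ) ⊢ (s3, c, EEEZ) ⊢ (s3, ε, EEEZ)
All input consumed in state s3 with stack EEEZ.

EEEZ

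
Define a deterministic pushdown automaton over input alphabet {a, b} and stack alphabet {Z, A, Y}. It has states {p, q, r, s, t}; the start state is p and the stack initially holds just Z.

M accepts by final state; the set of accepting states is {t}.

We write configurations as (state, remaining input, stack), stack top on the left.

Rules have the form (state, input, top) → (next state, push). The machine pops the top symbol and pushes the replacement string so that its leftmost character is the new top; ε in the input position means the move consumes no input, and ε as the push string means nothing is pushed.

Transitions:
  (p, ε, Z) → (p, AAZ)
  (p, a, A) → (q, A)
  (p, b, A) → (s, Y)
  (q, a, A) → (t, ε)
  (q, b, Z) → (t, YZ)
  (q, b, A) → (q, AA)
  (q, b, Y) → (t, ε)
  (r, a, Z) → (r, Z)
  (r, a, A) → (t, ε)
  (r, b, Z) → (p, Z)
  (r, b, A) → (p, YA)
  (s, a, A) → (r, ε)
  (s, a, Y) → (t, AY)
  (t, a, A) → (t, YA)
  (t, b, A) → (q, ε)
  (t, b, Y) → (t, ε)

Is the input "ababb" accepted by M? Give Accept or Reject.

(p, ababb, Z)
  ε-move, top Z: go to p, push AAZ → (p, ababb, AAZ)
  read a, top A: go to q, push A → (q, babb, AAZ)
  read b, top A: go to q, push AA → (q, abb, AAAZ)
  read a, top A: go to t, push ε → (t, bb, AAZ)
  read b, top A: go to q, push ε → (q, b, AZ)
  read b, top A: go to q, push AA → (q, ε, AAZ)
All input consumed; state q ∉ F and no further ε-move applies.

Reject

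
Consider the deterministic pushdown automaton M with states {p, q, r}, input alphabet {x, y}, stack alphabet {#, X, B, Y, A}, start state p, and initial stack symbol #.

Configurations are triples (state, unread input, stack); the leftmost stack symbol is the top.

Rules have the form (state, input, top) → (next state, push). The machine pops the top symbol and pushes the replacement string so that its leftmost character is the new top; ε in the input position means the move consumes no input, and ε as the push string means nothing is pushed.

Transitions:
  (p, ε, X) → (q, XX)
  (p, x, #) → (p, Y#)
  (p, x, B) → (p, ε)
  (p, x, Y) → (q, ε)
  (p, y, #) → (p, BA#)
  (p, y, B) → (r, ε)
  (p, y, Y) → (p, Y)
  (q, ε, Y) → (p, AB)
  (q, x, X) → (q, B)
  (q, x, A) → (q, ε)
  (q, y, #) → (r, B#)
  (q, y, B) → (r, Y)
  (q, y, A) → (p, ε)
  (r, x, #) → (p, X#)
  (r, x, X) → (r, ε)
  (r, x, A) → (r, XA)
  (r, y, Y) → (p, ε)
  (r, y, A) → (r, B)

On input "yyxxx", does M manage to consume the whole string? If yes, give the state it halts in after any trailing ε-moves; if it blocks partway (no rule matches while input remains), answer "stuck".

r

(p, yyxxx, #)
  read y, top #: go to p, push BA# → (p, yxxx, BA#)
  read y, top B: go to r, push ε → (r, xxx, A#)
  read x, top A: go to r, push XA → (r, xx, XA#)
  read x, top X: go to r, push ε → (r, x, A#)
  read x, top A: go to r, push XA → (r, ε, XA#)
All input consumed; M is in state r.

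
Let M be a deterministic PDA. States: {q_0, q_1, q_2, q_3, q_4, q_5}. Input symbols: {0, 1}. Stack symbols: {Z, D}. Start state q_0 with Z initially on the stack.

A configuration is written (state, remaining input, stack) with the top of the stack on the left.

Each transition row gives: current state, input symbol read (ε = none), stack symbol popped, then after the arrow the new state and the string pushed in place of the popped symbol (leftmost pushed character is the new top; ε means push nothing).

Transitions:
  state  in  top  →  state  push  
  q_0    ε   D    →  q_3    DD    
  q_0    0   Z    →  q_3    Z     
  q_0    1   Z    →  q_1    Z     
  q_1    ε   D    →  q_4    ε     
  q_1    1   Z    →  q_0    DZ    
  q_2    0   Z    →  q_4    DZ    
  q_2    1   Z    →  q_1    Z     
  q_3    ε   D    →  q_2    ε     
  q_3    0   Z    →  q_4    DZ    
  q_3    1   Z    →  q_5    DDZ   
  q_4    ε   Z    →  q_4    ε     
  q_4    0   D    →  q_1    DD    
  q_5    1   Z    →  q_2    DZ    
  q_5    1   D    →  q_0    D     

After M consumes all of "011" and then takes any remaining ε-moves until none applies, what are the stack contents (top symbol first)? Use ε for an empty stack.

(q_0, 011, Z)
  read 0, top Z: go to q_3, push Z → (q_3, 11, Z)
  read 1, top Z: go to q_5, push DDZ → (q_5, 1, DDZ)
  read 1, top D: go to q_0, push D → (q_0, ε, DDZ)
  ε-move, top D: go to q_3, push DD → (q_3, ε, DDDZ)
  ε-move, top D: go to q_2, push ε → (q_2, ε, DDZ)
All input consumed in state q_2 with stack DDZ.

DDZ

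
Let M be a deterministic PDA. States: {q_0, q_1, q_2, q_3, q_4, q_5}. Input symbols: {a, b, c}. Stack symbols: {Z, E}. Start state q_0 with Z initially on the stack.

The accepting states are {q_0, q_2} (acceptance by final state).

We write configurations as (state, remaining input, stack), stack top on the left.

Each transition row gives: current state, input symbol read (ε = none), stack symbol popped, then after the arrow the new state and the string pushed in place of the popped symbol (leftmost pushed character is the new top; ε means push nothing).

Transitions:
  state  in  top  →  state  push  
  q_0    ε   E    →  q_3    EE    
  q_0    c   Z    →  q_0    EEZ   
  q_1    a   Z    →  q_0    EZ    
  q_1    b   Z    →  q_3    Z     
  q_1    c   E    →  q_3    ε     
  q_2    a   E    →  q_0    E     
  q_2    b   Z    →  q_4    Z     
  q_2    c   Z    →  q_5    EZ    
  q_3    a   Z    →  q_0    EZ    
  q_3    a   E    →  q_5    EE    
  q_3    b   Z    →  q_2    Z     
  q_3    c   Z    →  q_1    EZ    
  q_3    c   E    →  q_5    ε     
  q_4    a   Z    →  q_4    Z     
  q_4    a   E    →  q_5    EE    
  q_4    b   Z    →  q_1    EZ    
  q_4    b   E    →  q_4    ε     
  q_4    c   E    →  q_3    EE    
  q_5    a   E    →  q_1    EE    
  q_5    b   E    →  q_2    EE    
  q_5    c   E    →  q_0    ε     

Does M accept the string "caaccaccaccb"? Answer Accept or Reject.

Accept

(q_0, caaccaccaccb, Z)
  read c, top Z: go to q_0, push EEZ → (q_0, aaccaccaccb, EEZ)
  ε-move, top E: go to q_3, push EE → (q_3, aaccaccaccb, EEEZ)
  read a, top E: go to q_5, push EE → (q_5, accaccaccb, EEEEZ)
  read a, top E: go to q_1, push EE → (q_1, ccaccaccb, EEEEEZ)
  read c, top E: go to q_3, push ε → (q_3, caccaccb, EEEEZ)
  read c, top E: go to q_5, push ε → (q_5, accaccb, EEEZ)
  read a, top E: go to q_1, push EE → (q_1, ccaccb, EEEEZ)
  read c, top E: go to q_3, push ε → (q_3, caccb, EEEZ)
  read c, top E: go to q_5, push ε → (q_5, accb, EEZ)
  read a, top E: go to q_1, push EE → (q_1, ccb, EEEZ)
  read c, top E: go to q_3, push ε → (q_3, cb, EEZ)
  read c, top E: go to q_5, push ε → (q_5, b, EZ)
  read b, top E: go to q_2, push EE → (q_2, ε, EEZ)
All input consumed; state q_2 ∈ F.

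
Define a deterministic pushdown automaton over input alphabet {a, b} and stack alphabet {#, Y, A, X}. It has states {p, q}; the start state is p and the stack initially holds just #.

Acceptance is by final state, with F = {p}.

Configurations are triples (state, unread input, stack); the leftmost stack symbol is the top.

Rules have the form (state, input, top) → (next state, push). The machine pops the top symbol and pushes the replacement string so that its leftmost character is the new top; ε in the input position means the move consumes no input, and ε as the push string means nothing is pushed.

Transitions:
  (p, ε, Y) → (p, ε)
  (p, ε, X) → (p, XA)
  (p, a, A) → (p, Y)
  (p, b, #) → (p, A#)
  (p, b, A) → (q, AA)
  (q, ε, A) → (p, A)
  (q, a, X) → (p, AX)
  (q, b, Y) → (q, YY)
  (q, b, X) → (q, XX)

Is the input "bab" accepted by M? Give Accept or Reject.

Accept

(p, bab, #)
  read b, top #: go to p, push A# → (p, ab, A#)
  read a, top A: go to p, push Y → (p, b, Y#)
  ε-move, top Y: go to p, push ε → (p, b, #)
  read b, top #: go to p, push A# → (p, ε, A#)
All input consumed; state p ∈ F.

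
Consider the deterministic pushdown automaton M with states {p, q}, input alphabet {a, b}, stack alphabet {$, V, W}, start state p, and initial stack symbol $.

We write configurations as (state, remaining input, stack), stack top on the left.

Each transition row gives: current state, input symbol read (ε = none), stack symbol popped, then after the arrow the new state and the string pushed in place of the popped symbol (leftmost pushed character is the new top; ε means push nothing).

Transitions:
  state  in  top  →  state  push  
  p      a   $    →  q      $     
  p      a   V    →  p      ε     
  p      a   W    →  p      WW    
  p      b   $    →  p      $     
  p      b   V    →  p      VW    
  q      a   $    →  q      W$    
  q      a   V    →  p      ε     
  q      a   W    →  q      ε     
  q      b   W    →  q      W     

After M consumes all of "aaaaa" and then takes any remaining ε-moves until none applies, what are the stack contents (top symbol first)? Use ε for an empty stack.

$

(p, aaaaa, $)
  read a, top $: go to q, push $ → (q, aaaa, $)
  read a, top $: go to q, push W$ → (q, aaa, W$)
  read a, top W: go to q, push ε → (q, aa, $)
  read a, top $: go to q, push W$ → (q, a, W$)
  read a, top W: go to q, push ε → (q, ε, $)
All input consumed in state q with stack $.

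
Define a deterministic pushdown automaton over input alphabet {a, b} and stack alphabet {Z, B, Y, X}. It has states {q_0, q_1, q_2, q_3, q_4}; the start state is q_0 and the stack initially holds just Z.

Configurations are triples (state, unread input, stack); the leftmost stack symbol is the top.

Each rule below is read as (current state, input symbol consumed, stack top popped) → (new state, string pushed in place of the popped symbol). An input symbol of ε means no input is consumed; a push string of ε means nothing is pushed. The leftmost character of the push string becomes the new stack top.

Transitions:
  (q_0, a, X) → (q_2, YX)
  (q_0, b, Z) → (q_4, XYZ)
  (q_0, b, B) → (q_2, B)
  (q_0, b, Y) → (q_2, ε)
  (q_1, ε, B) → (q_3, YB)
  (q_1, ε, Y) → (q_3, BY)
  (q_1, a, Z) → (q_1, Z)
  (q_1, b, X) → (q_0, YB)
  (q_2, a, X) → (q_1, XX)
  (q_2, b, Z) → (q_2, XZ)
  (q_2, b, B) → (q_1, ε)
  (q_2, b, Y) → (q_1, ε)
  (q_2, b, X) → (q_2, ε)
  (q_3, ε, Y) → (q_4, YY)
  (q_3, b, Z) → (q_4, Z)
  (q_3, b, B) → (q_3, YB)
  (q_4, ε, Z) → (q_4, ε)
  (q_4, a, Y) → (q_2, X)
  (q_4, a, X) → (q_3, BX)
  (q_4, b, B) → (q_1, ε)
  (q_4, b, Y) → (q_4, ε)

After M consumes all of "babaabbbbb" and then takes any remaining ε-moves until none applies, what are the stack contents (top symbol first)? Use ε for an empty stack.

BYBXYZ

(q_0, babaabbbbb, Z)
  read b, top Z: go to q_4, push XYZ → (q_4, abaabbbbb, XYZ)
  read a, top X: go to q_3, push BX → (q_3, baabbbbb, BXYZ)
  read b, top B: go to q_3, push YB → (q_3, aabbbbb, YBXYZ)
  ε-move, top Y: go to q_4, push YY → (q_4, aabbbbb, YYBXYZ)
  read a, top Y: go to q_2, push X → (q_2, abbbbb, XYBXYZ)
  read a, top X: go to q_1, push XX → (q_1, bbbbb, XXYBXYZ)
  read b, top X: go to q_0, push YB → (q_0, bbbb, YBXYBXYZ)
  read b, top Y: go to q_2, push ε → (q_2, bbb, BXYBXYZ)
  read b, top B: go to q_1, push ε → (q_1, bb, XYBXYZ)
  read b, top X: go to q_0, push YB → (q_0, b, YBYBXYZ)
  read b, top Y: go to q_2, push ε → (q_2, ε, BYBXYZ)
All input consumed in state q_2 with stack BYBXYZ.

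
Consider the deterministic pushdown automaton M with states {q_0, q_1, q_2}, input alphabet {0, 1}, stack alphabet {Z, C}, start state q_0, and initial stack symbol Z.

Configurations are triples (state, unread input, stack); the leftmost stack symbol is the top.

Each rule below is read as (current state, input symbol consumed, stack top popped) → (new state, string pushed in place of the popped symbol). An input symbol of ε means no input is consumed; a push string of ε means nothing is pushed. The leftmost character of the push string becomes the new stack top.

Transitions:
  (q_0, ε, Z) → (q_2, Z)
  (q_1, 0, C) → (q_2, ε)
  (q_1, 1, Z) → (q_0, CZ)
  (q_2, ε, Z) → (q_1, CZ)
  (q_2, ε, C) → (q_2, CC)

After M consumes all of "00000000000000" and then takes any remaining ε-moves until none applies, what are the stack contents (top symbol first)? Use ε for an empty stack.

CZ

(q_0, 00000000000000, Z)
  ε-move, top Z: go to q_2, push Z → (q_2, 00000000000000, Z)
  ε-move, top Z: go to q_1, push CZ → (q_1, 00000000000000, CZ)
  read 0, top C: go to q_2, push ε → (q_2, 0000000000000, Z)
  ε-move, top Z: go to q_1, push CZ → (q_1, 0000000000000, CZ)
  read 0, top C: go to q_2, push ε → (q_2, 000000000000, Z)
  ε-move, top Z: go to q_1, push CZ → (q_1, 000000000000, CZ)
  read 0, top C: go to q_2, push ε → (q_2, 00000000000, Z)
  ε-move, top Z: go to q_1, push CZ → (q_1, 00000000000, CZ)
  read 0, top C: go to q_2, push ε → (q_2, 0000000000, Z)
  ε-move, top Z: go to q_1, push CZ → (q_1, 0000000000, CZ)
  read 0, top C: go to q_2, push ε → (q_2, 000000000, Z)
  ε-move, top Z: go to q_1, push CZ → (q_1, 000000000, CZ)
  read 0, top C: go to q_2, push ε → (q_2, 00000000, Z)
  ε-move, top Z: go to q_1, push CZ → (q_1, 00000000, CZ)
  read 0, top C: go to q_2, push ε → (q_2, 0000000, Z)
  ε-move, top Z: go to q_1, push CZ → (q_1, 0000000, CZ)
  read 0, top C: go to q_2, push ε → (q_2, 000000, Z)
  ε-move, top Z: go to q_1, push CZ → (q_1, 000000, CZ)
  read 0, top C: go to q_2, push ε → (q_2, 00000, Z)
  ε-move, top Z: go to q_1, push CZ → (q_1, 00000, CZ)
  read 0, top C: go to q_2, push ε → (q_2, 0000, Z)
  ε-move, top Z: go to q_1, push CZ → (q_1, 0000, CZ)
  read 0, top C: go to q_2, push ε → (q_2, 000, Z)
  ε-move, top Z: go to q_1, push CZ → (q_1, 000, CZ)
  read 0, top C: go to q_2, push ε → (q_2, 00, Z)
  ε-move, top Z: go to q_1, push CZ → (q_1, 00, CZ)
  read 0, top C: go to q_2, push ε → (q_2, 0, Z)
  ε-move, top Z: go to q_1, push CZ → (q_1, 0, CZ)
  read 0, top C: go to q_2, push ε → (q_2, ε, Z)
  ε-move, top Z: go to q_1, push CZ → (q_1, ε, CZ)
All input consumed in state q_1 with stack CZ.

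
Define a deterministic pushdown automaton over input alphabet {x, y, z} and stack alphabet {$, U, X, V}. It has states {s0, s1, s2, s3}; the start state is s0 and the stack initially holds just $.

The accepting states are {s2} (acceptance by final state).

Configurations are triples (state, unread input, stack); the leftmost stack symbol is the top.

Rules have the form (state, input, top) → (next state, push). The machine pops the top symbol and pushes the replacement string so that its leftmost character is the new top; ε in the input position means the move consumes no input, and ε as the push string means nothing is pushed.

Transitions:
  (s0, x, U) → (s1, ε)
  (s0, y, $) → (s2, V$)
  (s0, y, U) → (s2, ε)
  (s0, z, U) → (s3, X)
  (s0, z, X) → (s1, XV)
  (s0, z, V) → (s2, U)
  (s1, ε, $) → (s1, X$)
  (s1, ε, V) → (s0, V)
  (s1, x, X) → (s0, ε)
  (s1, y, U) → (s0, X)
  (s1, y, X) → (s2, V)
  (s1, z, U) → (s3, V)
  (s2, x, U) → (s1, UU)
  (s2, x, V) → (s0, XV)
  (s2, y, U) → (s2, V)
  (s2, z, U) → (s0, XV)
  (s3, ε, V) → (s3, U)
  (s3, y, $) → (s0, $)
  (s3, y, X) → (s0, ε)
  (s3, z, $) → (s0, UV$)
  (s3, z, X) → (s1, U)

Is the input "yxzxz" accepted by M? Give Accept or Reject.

(s0, yxzxz, $) ⊢ (s2, xzxz, V$) ⊢ (s0, zxz, XV$) ⊢ (s1, xz, XVV$) ⊢ (s0, z, VV$) ⊢ (s2, ε, UV$)
All input consumed; state s2 ∈ F.

Accept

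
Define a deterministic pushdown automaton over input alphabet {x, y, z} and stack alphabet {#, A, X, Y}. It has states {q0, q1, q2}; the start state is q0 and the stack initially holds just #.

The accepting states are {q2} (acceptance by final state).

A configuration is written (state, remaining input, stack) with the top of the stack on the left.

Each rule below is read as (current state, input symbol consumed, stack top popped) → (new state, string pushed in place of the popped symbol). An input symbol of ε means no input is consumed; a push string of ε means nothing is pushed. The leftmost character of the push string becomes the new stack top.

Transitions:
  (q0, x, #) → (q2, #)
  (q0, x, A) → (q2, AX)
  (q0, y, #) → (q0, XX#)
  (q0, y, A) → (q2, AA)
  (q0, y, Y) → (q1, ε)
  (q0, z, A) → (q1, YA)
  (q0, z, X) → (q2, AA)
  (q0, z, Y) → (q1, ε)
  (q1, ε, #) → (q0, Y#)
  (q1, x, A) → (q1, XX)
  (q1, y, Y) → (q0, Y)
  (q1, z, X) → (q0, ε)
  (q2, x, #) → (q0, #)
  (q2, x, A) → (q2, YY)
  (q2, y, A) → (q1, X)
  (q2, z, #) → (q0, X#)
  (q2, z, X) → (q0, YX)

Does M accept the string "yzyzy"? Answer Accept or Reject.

(q0, yzyzy, #) ⊢ (q0, zyzy, XX#) ⊢ (q2, yzy, AAX#) ⊢ (q1, zy, XAX#) ⊢ (q0, y, AX#) ⊢ (q2, ε, AAX#)
All input consumed; state q2 ∈ F.

Accept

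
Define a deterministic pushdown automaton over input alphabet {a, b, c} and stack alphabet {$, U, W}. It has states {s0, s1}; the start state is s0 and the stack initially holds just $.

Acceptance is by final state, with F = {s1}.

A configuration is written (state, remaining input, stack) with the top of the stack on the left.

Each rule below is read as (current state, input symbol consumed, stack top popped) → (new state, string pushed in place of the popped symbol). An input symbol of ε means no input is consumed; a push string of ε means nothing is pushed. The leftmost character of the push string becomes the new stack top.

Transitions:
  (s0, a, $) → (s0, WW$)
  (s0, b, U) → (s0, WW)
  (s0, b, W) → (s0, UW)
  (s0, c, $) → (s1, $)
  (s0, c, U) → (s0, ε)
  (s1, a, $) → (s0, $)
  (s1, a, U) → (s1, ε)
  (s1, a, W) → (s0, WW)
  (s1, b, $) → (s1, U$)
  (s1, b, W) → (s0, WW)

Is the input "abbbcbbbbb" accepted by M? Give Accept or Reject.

(s0, abbbcbbbbb, $)
  read a, top $: go to s0, push WW$ → (s0, bbbcbbbbb, WW$)
  read b, top W: go to s0, push UW → (s0, bbcbbbbb, UWW$)
  read b, top U: go to s0, push WW → (s0, bcbbbbb, WWWW$)
  read b, top W: go to s0, push UW → (s0, cbbbbb, UWWWW$)
  read c, top U: go to s0, push ε → (s0, bbbbb, WWWW$)
  read b, top W: go to s0, push UW → (s0, bbbb, UWWWW$)
  read b, top U: go to s0, push WW → (s0, bbb, WWWWWW$)
  read b, top W: go to s0, push UW → (s0, bb, UWWWWWW$)
  read b, top U: go to s0, push WW → (s0, b, WWWWWWWW$)
  read b, top W: go to s0, push UW → (s0, ε, UWWWWWWWW$)
All input consumed; state s0 ∉ F and no further ε-move applies.

Reject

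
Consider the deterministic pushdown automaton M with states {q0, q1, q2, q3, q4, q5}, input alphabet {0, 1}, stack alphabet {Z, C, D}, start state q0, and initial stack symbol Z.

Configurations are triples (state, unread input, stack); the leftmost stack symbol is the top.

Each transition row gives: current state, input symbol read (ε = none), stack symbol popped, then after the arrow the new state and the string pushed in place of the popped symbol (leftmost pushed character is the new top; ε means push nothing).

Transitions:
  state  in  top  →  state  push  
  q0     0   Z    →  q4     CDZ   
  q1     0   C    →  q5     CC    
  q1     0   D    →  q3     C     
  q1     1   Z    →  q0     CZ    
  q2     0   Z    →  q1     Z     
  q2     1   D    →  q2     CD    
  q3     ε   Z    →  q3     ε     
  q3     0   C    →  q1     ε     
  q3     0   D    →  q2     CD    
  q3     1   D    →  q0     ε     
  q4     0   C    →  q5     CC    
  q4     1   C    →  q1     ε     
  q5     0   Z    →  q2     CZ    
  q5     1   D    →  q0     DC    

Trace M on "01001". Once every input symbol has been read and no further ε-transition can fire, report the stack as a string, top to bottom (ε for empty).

CZ

(q0, 01001, Z)
  read 0, top Z: go to q4, push CDZ → (q4, 1001, CDZ)
  read 1, top C: go to q1, push ε → (q1, 001, DZ)
  read 0, top D: go to q3, push C → (q3, 01, CZ)
  read 0, top C: go to q1, push ε → (q1, 1, Z)
  read 1, top Z: go to q0, push CZ → (q0, ε, CZ)
All input consumed in state q0 with stack CZ.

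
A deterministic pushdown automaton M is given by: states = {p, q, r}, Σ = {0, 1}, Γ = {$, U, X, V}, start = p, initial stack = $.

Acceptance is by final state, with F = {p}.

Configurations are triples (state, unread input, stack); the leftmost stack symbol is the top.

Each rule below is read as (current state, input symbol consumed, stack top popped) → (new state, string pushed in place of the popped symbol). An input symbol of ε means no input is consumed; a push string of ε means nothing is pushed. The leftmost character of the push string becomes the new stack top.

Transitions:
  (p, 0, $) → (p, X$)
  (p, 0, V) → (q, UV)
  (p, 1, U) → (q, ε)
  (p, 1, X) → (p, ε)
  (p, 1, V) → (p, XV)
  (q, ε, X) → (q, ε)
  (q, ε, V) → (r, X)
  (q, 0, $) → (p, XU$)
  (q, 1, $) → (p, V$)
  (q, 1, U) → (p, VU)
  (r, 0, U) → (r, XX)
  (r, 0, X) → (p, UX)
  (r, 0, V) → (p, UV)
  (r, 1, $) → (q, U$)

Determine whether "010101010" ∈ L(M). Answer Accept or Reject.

(p, 010101010, $)
  read 0, top $: go to p, push X$ → (p, 10101010, X$)
  read 1, top X: go to p, push ε → (p, 0101010, $)
  read 0, top $: go to p, push X$ → (p, 101010, X$)
  read 1, top X: go to p, push ε → (p, 01010, $)
  read 0, top $: go to p, push X$ → (p, 1010, X$)
  read 1, top X: go to p, push ε → (p, 010, $)
  read 0, top $: go to p, push X$ → (p, 10, X$)
  read 1, top X: go to p, push ε → (p, 0, $)
  read 0, top $: go to p, push X$ → (p, ε, X$)
All input consumed; state p ∈ F.

Accept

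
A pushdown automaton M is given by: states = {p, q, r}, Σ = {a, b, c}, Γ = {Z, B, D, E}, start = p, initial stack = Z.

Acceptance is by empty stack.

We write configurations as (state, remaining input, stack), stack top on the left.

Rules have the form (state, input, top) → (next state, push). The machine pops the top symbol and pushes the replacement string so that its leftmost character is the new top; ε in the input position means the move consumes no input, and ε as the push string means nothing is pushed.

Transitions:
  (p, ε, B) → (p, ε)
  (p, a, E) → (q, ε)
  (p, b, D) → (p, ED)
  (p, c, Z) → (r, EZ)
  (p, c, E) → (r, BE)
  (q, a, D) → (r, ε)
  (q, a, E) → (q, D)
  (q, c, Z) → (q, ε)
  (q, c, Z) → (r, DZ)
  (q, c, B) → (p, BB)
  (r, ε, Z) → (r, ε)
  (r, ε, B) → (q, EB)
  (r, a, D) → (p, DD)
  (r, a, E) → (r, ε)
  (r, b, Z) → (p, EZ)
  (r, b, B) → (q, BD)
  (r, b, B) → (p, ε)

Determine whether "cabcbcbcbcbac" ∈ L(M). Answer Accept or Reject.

Accept

One accepting computation: (p, cabcbcbcbcbac, Z) ⊢ (r, abcbcbcbcbac, EZ) ⊢ (r, bcbcbcbcbac, Z) ⊢ (p, cbcbcbcbac, EZ) ⊢ (r, bcbcbcbac, BEZ) ⊢ (p, cbcbcbac, EZ) ⊢ (r, bcbcbac, BEZ) ⊢ (p, cbcbac, EZ) ⊢ (r, bcbac, BEZ) ⊢ (p, cbac, EZ) ⊢ (r, bac, BEZ) ⊢ (p, ac, EZ) ⊢ (q, c, Z) ⊢ (q, ε, ε)
All input consumed and the stack is empty.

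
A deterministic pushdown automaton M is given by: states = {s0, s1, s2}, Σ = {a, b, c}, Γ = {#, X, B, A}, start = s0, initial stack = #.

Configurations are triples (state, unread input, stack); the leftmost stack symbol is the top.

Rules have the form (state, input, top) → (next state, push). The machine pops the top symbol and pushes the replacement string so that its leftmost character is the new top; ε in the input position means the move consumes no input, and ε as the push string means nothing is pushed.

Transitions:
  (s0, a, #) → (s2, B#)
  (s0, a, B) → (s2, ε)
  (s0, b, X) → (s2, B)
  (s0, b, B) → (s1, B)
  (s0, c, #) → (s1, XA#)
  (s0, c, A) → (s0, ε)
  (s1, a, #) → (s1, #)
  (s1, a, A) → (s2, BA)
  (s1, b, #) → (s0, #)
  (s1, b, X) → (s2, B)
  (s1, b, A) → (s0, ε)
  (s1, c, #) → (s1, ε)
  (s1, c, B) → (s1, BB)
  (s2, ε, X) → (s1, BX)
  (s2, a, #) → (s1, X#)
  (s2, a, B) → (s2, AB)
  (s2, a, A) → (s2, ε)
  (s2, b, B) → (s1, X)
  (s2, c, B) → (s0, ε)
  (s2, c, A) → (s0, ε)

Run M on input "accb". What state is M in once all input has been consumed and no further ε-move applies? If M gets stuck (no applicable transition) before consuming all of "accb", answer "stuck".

(s0, accb, #)
  read a, top #: go to s2, push B# → (s2, ccb, B#)
  read c, top B: go to s0, push ε → (s0, cb, #)
  read c, top #: go to s1, push XA# → (s1, b, XA#)
  read b, top X: go to s2, push B → (s2, ε, BA#)
All input consumed; M is in state s2.

s2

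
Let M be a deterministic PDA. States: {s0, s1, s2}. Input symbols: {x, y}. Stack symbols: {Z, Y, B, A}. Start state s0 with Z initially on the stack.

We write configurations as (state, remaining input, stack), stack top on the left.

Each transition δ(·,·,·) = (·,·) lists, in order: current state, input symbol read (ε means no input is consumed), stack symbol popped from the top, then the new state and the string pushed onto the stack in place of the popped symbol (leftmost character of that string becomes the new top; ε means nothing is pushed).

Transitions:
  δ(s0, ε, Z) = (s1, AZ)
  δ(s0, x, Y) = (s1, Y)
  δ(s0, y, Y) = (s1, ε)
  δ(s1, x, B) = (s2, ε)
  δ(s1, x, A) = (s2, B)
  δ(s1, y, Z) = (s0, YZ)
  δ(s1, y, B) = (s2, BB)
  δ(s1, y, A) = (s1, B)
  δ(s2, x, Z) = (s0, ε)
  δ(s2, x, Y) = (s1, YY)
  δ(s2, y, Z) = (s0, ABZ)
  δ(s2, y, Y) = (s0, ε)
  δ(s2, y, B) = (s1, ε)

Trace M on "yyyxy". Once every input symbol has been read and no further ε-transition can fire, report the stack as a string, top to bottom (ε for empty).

ABZ

(s0, yyyxy, Z)
  ε-move, top Z: go to s1, push AZ → (s1, yyyxy, AZ)
  read y, top A: go to s1, push B → (s1, yyxy, BZ)
  read y, top B: go to s2, push BB → (s2, yxy, BBZ)
  read y, top B: go to s1, push ε → (s1, xy, BZ)
  read x, top B: go to s2, push ε → (s2, y, Z)
  read y, top Z: go to s0, push ABZ → (s0, ε, ABZ)
All input consumed in state s0 with stack ABZ.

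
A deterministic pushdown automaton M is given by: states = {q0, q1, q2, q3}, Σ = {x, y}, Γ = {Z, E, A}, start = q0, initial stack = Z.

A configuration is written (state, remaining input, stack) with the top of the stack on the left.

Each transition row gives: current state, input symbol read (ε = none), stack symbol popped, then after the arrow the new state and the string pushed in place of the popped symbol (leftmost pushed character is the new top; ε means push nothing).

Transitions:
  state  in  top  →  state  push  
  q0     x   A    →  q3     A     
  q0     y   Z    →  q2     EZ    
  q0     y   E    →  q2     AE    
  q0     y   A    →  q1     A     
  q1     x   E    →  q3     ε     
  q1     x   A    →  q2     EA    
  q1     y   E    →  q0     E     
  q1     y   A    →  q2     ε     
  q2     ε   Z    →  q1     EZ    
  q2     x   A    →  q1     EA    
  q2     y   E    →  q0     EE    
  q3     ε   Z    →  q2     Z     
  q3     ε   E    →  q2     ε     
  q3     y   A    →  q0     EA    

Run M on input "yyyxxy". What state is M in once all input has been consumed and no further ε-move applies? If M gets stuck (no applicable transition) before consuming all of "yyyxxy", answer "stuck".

q0

(q0, yyyxxy, Z) ⊢ (q2, yyxxy, EZ) ⊢ (q0, yxxy, EEZ) ⊢ (q2, xxy, AEEZ) ⊢ (q1, xy, EAEEZ) ⊢ (q3, y, AEEZ) ⊢ (q0, ε, EAEEZ)
All input consumed; M is in state q0.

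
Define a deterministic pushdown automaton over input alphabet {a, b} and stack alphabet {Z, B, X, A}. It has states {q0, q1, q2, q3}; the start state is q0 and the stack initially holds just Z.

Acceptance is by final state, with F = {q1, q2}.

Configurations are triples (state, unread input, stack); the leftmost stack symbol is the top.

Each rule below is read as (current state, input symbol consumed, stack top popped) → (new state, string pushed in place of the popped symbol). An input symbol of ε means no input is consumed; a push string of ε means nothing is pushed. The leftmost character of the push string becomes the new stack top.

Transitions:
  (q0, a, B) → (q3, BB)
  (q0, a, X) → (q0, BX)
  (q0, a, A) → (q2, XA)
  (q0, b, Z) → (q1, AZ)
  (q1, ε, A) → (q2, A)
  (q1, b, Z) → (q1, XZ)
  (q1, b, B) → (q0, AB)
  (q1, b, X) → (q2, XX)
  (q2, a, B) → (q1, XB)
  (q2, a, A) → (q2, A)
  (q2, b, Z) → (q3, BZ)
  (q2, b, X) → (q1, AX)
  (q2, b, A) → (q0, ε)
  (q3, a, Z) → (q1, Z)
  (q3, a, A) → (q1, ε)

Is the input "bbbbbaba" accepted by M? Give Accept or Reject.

(q0, bbbbbaba, Z)
  read b, top Z: go to q1, push AZ → (q1, bbbbaba, AZ)
  ε-move, top A: go to q2, push A → (q2, bbbbaba, AZ)
  read b, top A: go to q0, push ε → (q0, bbbaba, Z)
  read b, top Z: go to q1, push AZ → (q1, bbaba, AZ)
  ε-move, top A: go to q2, push A → (q2, bbaba, AZ)
  read b, top A: go to q0, push ε → (q0, baba, Z)
  read b, top Z: go to q1, push AZ → (q1, aba, AZ)
  ε-move, top A: go to q2, push A → (q2, aba, AZ)
  read a, top A: go to q2, push A → (q2, ba, AZ)
  read b, top A: go to q0, push ε → (q0, a, Z)
No transition applies at (q0, a, Z); input not fully consumed.

Reject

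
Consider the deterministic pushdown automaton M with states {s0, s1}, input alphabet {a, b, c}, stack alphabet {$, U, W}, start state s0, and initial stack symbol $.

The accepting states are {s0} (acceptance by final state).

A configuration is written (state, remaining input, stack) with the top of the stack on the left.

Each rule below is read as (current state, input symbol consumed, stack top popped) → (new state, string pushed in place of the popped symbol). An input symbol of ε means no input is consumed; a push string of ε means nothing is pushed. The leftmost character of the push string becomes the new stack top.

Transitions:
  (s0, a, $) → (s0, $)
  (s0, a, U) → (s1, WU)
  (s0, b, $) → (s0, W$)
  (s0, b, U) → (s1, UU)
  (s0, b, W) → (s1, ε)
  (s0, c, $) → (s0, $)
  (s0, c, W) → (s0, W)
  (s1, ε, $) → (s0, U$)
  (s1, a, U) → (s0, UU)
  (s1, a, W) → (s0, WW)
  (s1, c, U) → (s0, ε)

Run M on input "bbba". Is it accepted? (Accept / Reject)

Accept

(s0, bbba, $)
  read b, top $: go to s0, push W$ → (s0, bba, W$)
  read b, top W: go to s1, push ε → (s1, ba, $)
  ε-move, top $: go to s0, push U$ → (s0, ba, U$)
  read b, top U: go to s1, push UU → (s1, a, UU$)
  read a, top U: go to s0, push UU → (s0, ε, UUU$)
All input consumed; state s0 ∈ F.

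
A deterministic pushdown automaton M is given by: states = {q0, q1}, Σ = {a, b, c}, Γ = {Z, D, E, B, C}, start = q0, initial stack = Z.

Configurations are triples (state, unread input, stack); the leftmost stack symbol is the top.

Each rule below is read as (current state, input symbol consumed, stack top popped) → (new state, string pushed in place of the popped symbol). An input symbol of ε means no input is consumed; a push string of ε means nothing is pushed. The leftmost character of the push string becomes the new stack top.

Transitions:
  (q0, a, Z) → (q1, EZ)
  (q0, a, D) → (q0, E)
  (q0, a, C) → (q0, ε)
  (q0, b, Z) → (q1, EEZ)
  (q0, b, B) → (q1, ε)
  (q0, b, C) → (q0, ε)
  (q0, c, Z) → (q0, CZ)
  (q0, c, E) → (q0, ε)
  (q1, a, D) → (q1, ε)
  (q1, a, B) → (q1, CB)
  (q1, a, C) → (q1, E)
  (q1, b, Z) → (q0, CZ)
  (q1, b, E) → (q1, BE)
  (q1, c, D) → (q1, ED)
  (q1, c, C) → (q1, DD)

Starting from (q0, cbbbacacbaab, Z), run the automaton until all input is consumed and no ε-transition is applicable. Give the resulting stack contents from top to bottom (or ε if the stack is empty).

(q0, cbbbacacbaab, Z)
  read c, top Z: go to q0, push CZ → (q0, bbbacacbaab, CZ)
  read b, top C: go to q0, push ε → (q0, bbacacbaab, Z)
  read b, top Z: go to q1, push EEZ → (q1, bacacbaab, EEZ)
  read b, top E: go to q1, push BE → (q1, acacbaab, BEEZ)
  read a, top B: go to q1, push CB → (q1, cacbaab, CBEEZ)
  read c, top C: go to q1, push DD → (q1, acbaab, DDBEEZ)
  read a, top D: go to q1, push ε → (q1, cbaab, DBEEZ)
  read c, top D: go to q1, push ED → (q1, baab, EDBEEZ)
  read b, top E: go to q1, push BE → (q1, aab, BEDBEEZ)
  read a, top B: go to q1, push CB → (q1, ab, CBEDBEEZ)
  read a, top C: go to q1, push E → (q1, b, EBEDBEEZ)
  read b, top E: go to q1, push BE → (q1, ε, BEBEDBEEZ)
All input consumed in state q1 with stack BEBEDBEEZ.

BEBEDBEEZ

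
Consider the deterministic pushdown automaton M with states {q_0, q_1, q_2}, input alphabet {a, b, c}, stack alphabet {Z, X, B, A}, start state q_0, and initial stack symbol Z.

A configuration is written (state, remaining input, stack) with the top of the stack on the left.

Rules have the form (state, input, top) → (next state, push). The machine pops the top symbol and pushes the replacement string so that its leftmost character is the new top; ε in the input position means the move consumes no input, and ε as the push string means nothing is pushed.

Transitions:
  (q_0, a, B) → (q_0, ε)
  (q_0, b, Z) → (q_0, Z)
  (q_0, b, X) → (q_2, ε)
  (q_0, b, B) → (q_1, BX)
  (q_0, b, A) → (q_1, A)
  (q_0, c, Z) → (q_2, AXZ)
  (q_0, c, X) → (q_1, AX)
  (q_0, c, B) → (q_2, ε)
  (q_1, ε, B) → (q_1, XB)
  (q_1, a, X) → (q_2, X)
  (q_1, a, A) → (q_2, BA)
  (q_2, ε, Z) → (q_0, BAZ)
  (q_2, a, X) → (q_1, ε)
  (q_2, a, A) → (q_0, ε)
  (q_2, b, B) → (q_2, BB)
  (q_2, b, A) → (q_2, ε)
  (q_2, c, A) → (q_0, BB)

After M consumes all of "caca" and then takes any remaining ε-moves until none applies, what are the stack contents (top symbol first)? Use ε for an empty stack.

BAXZ

(q_0, caca, Z)
  read c, top Z: go to q_2, push AXZ → (q_2, aca, AXZ)
  read a, top A: go to q_0, push ε → (q_0, ca, XZ)
  read c, top X: go to q_1, push AX → (q_1, a, AXZ)
  read a, top A: go to q_2, push BA → (q_2, ε, BAXZ)
All input consumed in state q_2 with stack BAXZ.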